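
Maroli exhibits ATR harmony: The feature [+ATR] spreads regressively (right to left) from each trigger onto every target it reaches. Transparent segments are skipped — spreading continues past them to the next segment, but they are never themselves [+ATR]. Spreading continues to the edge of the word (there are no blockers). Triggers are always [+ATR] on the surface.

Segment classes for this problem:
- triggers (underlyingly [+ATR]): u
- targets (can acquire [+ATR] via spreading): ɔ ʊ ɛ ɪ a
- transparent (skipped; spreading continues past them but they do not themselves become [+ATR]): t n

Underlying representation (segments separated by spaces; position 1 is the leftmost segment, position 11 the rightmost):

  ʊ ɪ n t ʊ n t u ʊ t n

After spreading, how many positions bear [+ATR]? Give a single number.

From /u/ at 8 leftward: 7 /t/ transparent; 6 /n/ transparent; 5 /ʊ/ → [+ATR]; 4 /t/ transparent; 3 /n/ transparent; 2 /ɪ/ → [+ATR]; 1 /ʊ/ → [+ATR]; word edge.
Target with no active source: position 9 stays [-ATR].
[+ATR] positions on the surface: 1 2 5 8.

4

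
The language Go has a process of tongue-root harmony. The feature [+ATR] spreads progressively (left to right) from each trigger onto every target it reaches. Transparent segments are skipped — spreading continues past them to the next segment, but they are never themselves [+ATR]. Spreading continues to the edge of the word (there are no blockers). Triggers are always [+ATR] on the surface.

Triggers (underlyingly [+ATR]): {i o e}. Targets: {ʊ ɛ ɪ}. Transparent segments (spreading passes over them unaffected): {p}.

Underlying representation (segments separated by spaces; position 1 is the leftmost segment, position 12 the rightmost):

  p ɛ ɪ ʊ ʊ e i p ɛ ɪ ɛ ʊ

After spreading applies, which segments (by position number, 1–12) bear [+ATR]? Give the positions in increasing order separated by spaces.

6 7 9 10 11 12

From /e/ at 6 rightward: 7 /i/ is itself a trigger — this domain ends here.
From /i/ at 7 rightward: 8 /p/ transparent; 9 /ɛ/ → [+ATR]; 10 /ɪ/ → [+ATR]; 11 /ɛ/ → [+ATR]; 12 /ʊ/ → [+ATR]; word edge.
Targets with no active source: positions 2 3 4 5 stay [-ATR].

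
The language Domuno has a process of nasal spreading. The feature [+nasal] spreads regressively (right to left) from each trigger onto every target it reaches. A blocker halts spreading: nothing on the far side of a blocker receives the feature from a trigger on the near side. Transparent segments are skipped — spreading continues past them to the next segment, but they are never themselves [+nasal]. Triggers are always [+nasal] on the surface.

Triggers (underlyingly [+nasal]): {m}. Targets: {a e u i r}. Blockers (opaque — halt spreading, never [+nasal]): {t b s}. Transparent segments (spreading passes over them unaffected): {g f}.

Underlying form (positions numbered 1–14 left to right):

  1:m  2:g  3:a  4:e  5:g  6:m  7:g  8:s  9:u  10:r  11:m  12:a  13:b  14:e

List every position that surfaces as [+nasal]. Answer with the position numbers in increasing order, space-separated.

1 3 4 6 9 10 11

From /m/ at 1 leftward: word edge.
From /m/ at 6 leftward: 5 /g/ transparent; 4 /e/ → [+nasal]; 3 /a/ → [+nasal]; 2 /g/ transparent; 1 /m/ is itself a trigger — this domain ends here.
From /m/ at 11 leftward: 10 /r/ → [+nasal]; 9 /u/ → [+nasal]; 8 /s/ blocks.
Targets with no active source: positions 12 14 stay [-nasal].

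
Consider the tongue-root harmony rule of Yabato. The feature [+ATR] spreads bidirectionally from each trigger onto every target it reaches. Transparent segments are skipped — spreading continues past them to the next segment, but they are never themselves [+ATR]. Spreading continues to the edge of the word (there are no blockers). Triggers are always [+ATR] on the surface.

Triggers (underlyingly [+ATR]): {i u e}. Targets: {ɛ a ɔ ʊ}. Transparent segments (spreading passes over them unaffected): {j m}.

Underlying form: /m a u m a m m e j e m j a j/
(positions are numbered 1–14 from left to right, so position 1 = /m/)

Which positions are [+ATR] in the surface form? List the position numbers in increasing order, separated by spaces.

From /u/ at 3 rightward: 4 /m/ transparent; 5 /a/ → [+ATR]; 6 /m/ transparent; 7 /m/ transparent; 8 /e/ is itself a trigger — this domain ends here.
From /u/ at 3 leftward: 2 /a/ → [+ATR]; 1 /m/ transparent; word edge.
From /e/ at 8 rightward: 9 /j/ transparent; 10 /e/ is itself a trigger — this domain ends here.
From /e/ at 8 leftward: 7 /m/ transparent; 6 /m/ transparent; 5 /a/ → [+ATR]; 4 /m/ transparent; 3 /u/ is itself a trigger — this domain ends here.
From /e/ at 10 rightward: 11 /m/ transparent; 12 /j/ transparent; 13 /a/ → [+ATR]; 14 /j/ transparent; word edge.
From /e/ at 10 leftward: 9 /j/ transparent; 8 /e/ is itself a trigger — this domain ends here.

2 3 5 8 10 13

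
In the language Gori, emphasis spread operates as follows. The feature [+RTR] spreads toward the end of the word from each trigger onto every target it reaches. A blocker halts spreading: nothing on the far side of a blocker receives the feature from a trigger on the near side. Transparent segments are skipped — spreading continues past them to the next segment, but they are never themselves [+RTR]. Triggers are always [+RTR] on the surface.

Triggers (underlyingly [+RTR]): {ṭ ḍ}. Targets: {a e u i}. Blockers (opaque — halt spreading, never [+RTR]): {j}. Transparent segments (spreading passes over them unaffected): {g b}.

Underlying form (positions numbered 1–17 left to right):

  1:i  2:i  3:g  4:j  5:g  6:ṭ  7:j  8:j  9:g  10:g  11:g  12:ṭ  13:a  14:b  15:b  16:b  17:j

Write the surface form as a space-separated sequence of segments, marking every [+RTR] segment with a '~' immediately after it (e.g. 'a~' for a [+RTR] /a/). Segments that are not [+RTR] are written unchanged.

i i g j g ṭ~ j j g g g ṭ~ a~ b b b j

From /ṭ/ at 6 rightward: 7 /j/ blocks.
From /ṭ/ at 12 rightward: 13 /a/ → [+RTR]; 14 /b/ transparent; 15 /b/ transparent; 16 /b/ transparent; 17 /j/ blocks.
Targets with no active source: positions 1 2 stay [-emphatic].
[+RTR] positions on the surface: 6 12 13.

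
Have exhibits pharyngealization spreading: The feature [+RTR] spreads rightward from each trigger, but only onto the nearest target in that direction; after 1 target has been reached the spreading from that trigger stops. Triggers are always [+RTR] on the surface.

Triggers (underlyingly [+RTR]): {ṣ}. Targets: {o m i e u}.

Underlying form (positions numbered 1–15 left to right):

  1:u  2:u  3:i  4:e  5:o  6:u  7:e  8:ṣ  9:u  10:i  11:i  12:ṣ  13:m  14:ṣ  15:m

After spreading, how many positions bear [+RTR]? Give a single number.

From /ṣ/ at 8 rightward: 9 /u/ → [+RTR]; bound reached.
From /ṣ/ at 12 rightward: 13 /m/ → [+RTR]; bound reached.
From /ṣ/ at 14 rightward: 15 /m/ → [+RTR]; bound reached.
Targets with no active source: positions 1 2 3 4 5 6 7 10 11 stay [-emphatic].
[+RTR] positions on the surface: 8 9 12 13 14 15.

6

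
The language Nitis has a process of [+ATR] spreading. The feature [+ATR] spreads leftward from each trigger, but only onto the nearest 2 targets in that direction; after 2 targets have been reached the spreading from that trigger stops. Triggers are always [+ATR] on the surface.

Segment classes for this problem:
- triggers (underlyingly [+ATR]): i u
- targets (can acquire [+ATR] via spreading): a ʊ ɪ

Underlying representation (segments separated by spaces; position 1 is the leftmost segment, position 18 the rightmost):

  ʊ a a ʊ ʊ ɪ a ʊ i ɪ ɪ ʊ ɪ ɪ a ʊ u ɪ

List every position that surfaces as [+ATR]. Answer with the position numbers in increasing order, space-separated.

From /i/ at 9 leftward: 8 /ʊ/ → [+ATR]; 7 /a/ → [+ATR]; bound reached.
From /u/ at 17 leftward: 16 /ʊ/ → [+ATR]; 15 /a/ → [+ATR]; bound reached.
Targets with no active source: positions 1 2 3 4 5 6 10 11 12 13 14 18 stay [-ATR].

7 8 9 15 16 17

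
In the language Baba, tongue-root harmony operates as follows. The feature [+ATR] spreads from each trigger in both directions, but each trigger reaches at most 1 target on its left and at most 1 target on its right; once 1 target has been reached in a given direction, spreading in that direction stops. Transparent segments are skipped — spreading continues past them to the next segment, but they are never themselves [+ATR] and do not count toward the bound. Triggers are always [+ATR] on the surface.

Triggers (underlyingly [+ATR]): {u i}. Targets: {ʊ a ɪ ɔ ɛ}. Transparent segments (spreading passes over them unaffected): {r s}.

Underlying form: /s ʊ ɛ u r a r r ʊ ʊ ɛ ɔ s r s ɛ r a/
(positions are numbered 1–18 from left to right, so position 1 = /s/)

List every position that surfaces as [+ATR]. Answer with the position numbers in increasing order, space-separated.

From /u/ at 4 rightward: 5 /r/ transparent; 6 /a/ → [+ATR]; bound reached.
From /u/ at 4 leftward: 3 /ɛ/ → [+ATR]; bound reached.
Targets with no active source: positions 2 9 10 11 12 16 18 stay [-ATR].

3 4 6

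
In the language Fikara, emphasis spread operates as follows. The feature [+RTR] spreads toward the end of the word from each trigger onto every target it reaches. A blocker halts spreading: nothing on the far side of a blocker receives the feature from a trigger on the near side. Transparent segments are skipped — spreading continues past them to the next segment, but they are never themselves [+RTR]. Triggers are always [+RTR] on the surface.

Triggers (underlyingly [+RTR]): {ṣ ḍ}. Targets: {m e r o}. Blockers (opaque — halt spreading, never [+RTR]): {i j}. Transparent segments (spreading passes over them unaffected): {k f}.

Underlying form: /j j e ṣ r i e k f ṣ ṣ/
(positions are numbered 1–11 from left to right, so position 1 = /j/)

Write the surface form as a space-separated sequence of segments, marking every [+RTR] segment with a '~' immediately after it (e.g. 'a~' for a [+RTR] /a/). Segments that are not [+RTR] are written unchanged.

j j e ṣ~ r~ i e k f ṣ~ ṣ~

From /ṣ/ at 4 rightward: 5 /r/ → [+RTR]; 6 /i/ blocks.
From /ṣ/ at 10 rightward: 11 /ṣ/ is itself a trigger — this domain ends here.
From /ṣ/ at 11 rightward: word edge.
Targets with no active source: positions 3 7 stay [-emphatic].
[+RTR] positions on the surface: 4 5 10 11.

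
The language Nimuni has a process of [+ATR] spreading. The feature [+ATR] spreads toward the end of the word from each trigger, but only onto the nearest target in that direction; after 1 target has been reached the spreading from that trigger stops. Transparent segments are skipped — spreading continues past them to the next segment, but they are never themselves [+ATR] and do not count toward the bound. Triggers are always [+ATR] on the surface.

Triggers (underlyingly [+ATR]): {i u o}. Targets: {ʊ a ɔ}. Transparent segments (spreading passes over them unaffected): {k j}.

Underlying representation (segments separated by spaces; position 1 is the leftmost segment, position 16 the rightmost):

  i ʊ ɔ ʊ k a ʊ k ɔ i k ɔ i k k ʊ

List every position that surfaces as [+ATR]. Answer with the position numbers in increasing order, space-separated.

1 2 10 12 13 16

From /i/ at 1 rightward: 2 /ʊ/ → [+ATR]; bound reached.
From /i/ at 10 rightward: 11 /k/ transparent; 12 /ɔ/ → [+ATR]; bound reached.
From /i/ at 13 rightward: 14 /k/ transparent; 15 /k/ transparent; 16 /ʊ/ → [+ATR]; bound reached.
Targets with no active source: positions 3 4 6 7 9 stay [-ATR].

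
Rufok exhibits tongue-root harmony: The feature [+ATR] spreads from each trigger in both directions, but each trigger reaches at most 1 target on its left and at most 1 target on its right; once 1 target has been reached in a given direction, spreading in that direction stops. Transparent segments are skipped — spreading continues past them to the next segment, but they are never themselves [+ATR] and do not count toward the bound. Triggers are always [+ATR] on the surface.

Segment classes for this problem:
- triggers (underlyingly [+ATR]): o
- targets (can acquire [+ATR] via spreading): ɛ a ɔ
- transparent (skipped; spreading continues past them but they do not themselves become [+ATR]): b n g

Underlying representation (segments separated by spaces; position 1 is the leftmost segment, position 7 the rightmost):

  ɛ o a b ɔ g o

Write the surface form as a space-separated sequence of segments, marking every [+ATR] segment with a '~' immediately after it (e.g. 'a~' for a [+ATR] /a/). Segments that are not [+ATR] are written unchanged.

ɛ~ o~ a~ b ɔ~ g o~

From /o/ at 2 rightward: 3 /a/ → [+ATR]; bound reached.
From /o/ at 2 leftward: 1 /ɛ/ → [+ATR]; bound reached.
From /o/ at 7 rightward: word edge.
From /o/ at 7 leftward: 6 /g/ transparent; 5 /ɔ/ → [+ATR]; bound reached.
[+ATR] positions on the surface: 1 2 3 5 7.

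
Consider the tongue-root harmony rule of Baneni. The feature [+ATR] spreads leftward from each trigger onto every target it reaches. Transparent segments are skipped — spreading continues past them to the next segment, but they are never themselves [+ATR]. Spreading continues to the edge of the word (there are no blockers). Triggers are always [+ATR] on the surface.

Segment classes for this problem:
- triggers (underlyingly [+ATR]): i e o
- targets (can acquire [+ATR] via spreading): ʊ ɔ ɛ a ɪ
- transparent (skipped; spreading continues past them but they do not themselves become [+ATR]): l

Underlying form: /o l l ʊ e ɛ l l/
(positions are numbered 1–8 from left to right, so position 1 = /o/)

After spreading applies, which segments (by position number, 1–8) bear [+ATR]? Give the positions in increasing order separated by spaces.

From /o/ at 1 leftward: word edge.
From /e/ at 5 leftward: 4 /ʊ/ → [+ATR]; 3 /l/ transparent; 2 /l/ transparent; 1 /o/ is itself a trigger — this domain ends here.
Target with no active source: position 6 stays [-ATR].

1 4 5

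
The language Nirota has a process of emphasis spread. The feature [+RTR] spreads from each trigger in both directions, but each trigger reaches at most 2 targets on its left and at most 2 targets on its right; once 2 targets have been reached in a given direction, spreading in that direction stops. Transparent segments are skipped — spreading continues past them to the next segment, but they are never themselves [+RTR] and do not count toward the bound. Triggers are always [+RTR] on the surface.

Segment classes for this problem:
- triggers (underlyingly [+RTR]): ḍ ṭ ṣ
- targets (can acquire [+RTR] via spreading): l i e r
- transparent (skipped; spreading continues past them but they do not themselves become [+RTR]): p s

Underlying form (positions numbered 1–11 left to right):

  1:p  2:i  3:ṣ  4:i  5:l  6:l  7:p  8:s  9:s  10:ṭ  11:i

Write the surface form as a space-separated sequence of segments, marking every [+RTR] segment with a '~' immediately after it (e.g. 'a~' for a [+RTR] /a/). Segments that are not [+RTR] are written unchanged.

From /ṣ/ at 3 rightward: 4 /i/ → [+RTR]; 5 /l/ → [+RTR]; bound reached.
From /ṣ/ at 3 leftward: 2 /i/ → [+RTR]; 1 /p/ transparent; word edge.
From /ṭ/ at 10 rightward: 11 /i/ → [+RTR]; word edge.
From /ṭ/ at 10 leftward: 9 /s/ transparent; 8 /s/ transparent; 7 /p/ transparent; 6 /l/ → [+RTR]; 5 /l/ → [+RTR]; bound reached.
[+RTR] positions on the surface: 2 3 4 5 6 10 11.

p i~ ṣ~ i~ l~ l~ p s s ṭ~ i~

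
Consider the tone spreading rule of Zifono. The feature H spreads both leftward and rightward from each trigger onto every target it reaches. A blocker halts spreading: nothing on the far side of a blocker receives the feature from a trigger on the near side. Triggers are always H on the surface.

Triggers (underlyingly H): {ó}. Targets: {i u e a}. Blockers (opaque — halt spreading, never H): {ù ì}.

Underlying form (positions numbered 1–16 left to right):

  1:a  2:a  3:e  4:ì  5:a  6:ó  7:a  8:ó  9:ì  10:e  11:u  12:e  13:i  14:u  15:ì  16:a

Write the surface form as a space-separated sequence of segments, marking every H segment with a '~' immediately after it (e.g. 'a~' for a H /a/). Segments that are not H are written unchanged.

From /ó/ at 6 rightward: 7 /a/ → H; 8 /ó/ is itself a trigger — this domain ends here.
From /ó/ at 6 leftward: 5 /a/ → H; 4 /ì/ blocks.
From /ó/ at 8 rightward: 9 /ì/ blocks.
From /ó/ at 8 leftward: 7 /a/ → H; 6 /ó/ is itself a trigger — this domain ends here.
Targets with no active source: positions 1 2 3 10 11 12 13 14 16 stay [-high tone].
H positions on the surface: 5 6 7 8.

a a e ì a~ ó~ a~ ó~ ì e u e i u ì a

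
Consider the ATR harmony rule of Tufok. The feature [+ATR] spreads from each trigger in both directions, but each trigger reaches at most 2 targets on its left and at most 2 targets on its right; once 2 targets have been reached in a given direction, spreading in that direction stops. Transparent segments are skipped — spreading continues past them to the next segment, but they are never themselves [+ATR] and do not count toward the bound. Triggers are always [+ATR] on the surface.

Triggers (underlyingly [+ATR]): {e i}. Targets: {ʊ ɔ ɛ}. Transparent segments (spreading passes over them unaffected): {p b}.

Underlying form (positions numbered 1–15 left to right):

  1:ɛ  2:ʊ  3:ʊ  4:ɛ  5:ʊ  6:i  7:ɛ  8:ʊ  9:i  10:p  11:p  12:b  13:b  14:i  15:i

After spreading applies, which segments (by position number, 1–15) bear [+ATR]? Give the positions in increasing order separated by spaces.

From /i/ at 6 rightward: 7 /ɛ/ → [+ATR]; 8 /ʊ/ → [+ATR]; bound reached.
From /i/ at 6 leftward: 5 /ʊ/ → [+ATR]; 4 /ɛ/ → [+ATR]; bound reached.
From /i/ at 9 rightward: 10 /p/ transparent; 11 /p/ transparent; 12 /b/ transparent; 13 /b/ transparent; 14 /i/ is itself a trigger — this domain ends here.
From /i/ at 9 leftward: 8 /ʊ/ → [+ATR]; 7 /ɛ/ → [+ATR]; bound reached.
From /i/ at 14 rightward: 15 /i/ is itself a trigger — this domain ends here.
From /i/ at 14 leftward: 13 /b/ transparent; 12 /b/ transparent; 11 /p/ transparent; 10 /p/ transparent; 9 /i/ is itself a trigger — this domain ends here.
From /i/ at 15 rightward: word edge.
From /i/ at 15 leftward: 14 /i/ is itself a trigger — this domain ends here.
Targets with no active source: positions 1 2 3 stay [-ATR].

4 5 6 7 8 9 14 15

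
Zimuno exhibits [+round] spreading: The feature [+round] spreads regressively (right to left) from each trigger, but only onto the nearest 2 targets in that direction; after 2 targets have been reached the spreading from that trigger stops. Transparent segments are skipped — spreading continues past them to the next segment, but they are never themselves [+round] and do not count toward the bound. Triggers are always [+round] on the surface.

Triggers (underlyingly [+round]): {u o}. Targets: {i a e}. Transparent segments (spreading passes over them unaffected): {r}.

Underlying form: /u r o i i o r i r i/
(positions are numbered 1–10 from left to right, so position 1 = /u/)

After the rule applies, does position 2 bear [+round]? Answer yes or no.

From /u/ at 1 leftward: word edge.
From /o/ at 3 leftward: 2 /r/ transparent; 1 /u/ is itself a trigger — this domain ends here.
From /o/ at 6 leftward: 5 /i/ → [+round]; 4 /i/ → [+round]; bound reached.
Targets with no active source: positions 8 10 stay [-round].
[+round] positions on the surface: 1 3 4 5 6.

no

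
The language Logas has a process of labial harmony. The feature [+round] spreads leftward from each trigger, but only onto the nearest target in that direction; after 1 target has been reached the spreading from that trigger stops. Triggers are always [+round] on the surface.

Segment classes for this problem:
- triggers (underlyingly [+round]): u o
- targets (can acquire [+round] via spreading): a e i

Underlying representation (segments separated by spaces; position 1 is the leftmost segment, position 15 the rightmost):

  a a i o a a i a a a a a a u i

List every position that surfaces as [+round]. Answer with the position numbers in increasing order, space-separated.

3 4 13 14

From /o/ at 4 leftward: 3 /i/ → [+round]; bound reached.
From /u/ at 14 leftward: 13 /a/ → [+round]; bound reached.
Targets with no active source: positions 1 2 5 6 7 8 9 10 11 12 15 stay [-round].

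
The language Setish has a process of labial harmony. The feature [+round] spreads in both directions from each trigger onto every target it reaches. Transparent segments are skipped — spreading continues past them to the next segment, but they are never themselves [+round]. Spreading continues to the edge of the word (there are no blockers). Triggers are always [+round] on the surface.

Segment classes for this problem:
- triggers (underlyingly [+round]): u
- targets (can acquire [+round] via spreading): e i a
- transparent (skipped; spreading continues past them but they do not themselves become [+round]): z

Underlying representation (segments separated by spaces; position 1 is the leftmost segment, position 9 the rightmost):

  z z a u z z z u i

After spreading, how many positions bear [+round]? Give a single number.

From /u/ at 4 rightward: 5 /z/ transparent; 6 /z/ transparent; 7 /z/ transparent; 8 /u/ is itself a trigger — this domain ends here.
From /u/ at 4 leftward: 3 /a/ → [+round]; 2 /z/ transparent; 1 /z/ transparent; word edge.
From /u/ at 8 rightward: 9 /i/ → [+round]; word edge.
From /u/ at 8 leftward: 7 /z/ transparent; 6 /z/ transparent; 5 /z/ transparent; 4 /u/ is itself a trigger — this domain ends here.
[+round] positions on the surface: 3 4 8 9.

4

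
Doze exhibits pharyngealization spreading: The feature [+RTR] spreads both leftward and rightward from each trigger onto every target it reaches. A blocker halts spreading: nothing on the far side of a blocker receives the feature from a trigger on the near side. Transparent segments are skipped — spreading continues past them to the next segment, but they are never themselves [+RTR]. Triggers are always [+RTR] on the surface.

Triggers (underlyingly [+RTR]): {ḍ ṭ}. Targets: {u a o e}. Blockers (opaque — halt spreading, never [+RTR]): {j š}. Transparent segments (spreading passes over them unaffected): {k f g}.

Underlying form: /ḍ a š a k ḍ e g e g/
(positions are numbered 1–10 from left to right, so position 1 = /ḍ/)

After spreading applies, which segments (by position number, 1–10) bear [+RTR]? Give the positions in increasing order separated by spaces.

From /ḍ/ at 1 rightward: 2 /a/ → [+RTR]; 3 /š/ blocks.
From /ḍ/ at 1 leftward: word edge.
From /ḍ/ at 6 rightward: 7 /e/ → [+RTR]; 8 /g/ transparent; 9 /e/ → [+RTR]; 10 /g/ transparent; word edge.
From /ḍ/ at 6 leftward: 5 /k/ transparent; 4 /a/ → [+RTR]; 3 /š/ blocks.

1 2 4 6 7 9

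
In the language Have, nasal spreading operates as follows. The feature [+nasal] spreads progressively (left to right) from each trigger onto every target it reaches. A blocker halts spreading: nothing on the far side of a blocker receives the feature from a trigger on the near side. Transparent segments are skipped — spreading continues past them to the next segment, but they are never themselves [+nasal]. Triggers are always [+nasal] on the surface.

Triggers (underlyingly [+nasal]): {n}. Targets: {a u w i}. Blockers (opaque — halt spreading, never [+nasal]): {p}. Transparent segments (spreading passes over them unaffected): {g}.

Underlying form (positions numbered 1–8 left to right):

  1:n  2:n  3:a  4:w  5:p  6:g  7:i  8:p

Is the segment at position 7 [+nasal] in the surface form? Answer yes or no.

From /n/ at 1 rightward: 2 /n/ is itself a trigger — this domain ends here.
From /n/ at 2 rightward: 3 /a/ → [+nasal]; 4 /w/ → [+nasal]; 5 /p/ blocks.
Target with no active source: position 7 stays [-nasal].
[+nasal] positions on the surface: 1 2 3 4.

no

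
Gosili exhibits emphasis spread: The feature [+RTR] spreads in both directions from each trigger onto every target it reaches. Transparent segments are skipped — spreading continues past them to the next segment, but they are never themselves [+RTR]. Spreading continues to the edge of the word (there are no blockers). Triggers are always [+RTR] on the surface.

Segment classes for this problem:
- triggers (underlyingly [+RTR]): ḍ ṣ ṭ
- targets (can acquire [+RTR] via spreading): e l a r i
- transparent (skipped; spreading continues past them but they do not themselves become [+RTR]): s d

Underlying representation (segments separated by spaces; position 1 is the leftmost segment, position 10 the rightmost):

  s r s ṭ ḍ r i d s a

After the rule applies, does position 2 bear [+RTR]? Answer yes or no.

From /ṭ/ at 4 rightward: 5 /ḍ/ is itself a trigger — this domain ends here.
From /ṭ/ at 4 leftward: 3 /s/ transparent; 2 /r/ → [+RTR]; 1 /s/ transparent; word edge.
From /ḍ/ at 5 rightward: 6 /r/ → [+RTR]; 7 /i/ → [+RTR]; 8 /d/ transparent; 9 /s/ transparent; 10 /a/ → [+RTR]; word edge.
From /ḍ/ at 5 leftward: 4 /ṭ/ is itself a trigger — this domain ends here.
[+RTR] positions on the surface: 2 4 5 6 7 10.

yes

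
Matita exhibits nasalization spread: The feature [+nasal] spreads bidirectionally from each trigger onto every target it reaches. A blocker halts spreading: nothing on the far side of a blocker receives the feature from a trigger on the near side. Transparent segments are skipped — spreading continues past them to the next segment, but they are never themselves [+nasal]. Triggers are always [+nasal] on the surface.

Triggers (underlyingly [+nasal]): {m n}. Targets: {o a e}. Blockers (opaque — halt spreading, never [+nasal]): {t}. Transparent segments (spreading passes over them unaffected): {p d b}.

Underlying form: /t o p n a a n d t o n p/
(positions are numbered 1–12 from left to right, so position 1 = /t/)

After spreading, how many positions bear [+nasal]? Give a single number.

7

From /n/ at 4 rightward: 5 /a/ → [+nasal]; 6 /a/ → [+nasal]; 7 /n/ is itself a trigger — this domain ends here.
From /n/ at 4 leftward: 3 /p/ transparent; 2 /o/ → [+nasal]; 1 /t/ blocks.
From /n/ at 7 rightward: 8 /d/ transparent; 9 /t/ blocks.
From /n/ at 7 leftward: 6 /a/ → [+nasal]; 5 /a/ → [+nasal]; 4 /n/ is itself a trigger — this domain ends here.
From /n/ at 11 rightward: 12 /p/ transparent; word edge.
From /n/ at 11 leftward: 10 /o/ → [+nasal]; 9 /t/ blocks.
[+nasal] positions on the surface: 2 4 5 6 7 10 11.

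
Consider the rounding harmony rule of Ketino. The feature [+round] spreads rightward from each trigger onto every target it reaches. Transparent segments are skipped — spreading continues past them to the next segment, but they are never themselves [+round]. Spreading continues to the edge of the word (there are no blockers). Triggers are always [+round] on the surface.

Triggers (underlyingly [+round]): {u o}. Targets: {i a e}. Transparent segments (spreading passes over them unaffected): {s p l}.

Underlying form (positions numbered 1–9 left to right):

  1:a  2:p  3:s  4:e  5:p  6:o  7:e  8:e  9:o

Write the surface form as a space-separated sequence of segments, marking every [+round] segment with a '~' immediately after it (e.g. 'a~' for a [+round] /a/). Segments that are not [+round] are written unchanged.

From /o/ at 6 rightward: 7 /e/ → [+round]; 8 /e/ → [+round]; 9 /o/ is itself a trigger — this domain ends here.
From /o/ at 9 rightward: word edge.
Targets with no active source: positions 1 4 stay [-round].
[+round] positions on the surface: 6 7 8 9.

a p s e p o~ e~ e~ o~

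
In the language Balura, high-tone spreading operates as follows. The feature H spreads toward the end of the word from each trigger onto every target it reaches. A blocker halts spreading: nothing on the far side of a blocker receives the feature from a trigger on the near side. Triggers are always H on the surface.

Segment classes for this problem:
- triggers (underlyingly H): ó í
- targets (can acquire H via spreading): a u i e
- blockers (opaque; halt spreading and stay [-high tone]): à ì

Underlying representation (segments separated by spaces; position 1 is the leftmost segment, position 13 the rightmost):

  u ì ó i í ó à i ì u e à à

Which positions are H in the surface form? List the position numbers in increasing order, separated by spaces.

3 4 5 6

From /ó/ at 3 rightward: 4 /i/ → H; 5 /í/ is itself a trigger — this domain ends here.
From /í/ at 5 rightward: 6 /ó/ is itself a trigger — this domain ends here.
From /ó/ at 6 rightward: 7 /à/ blocks.
Targets with no active source: positions 1 8 10 11 stay [-high tone].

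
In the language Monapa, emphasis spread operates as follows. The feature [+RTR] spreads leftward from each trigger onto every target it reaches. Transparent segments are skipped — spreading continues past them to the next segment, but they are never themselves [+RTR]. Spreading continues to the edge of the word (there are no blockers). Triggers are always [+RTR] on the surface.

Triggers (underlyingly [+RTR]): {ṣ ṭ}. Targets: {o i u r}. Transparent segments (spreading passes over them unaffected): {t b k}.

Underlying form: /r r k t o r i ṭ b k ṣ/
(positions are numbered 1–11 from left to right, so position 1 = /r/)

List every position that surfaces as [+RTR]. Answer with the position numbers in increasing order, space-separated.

From /ṭ/ at 8 leftward: 7 /i/ → [+RTR]; 6 /r/ → [+RTR]; 5 /o/ → [+RTR]; 4 /t/ transparent; 3 /k/ transparent; 2 /r/ → [+RTR]; 1 /r/ → [+RTR]; word edge.
From /ṣ/ at 11 leftward: 10 /k/ transparent; 9 /b/ transparent; 8 /ṭ/ is itself a trigger — this domain ends here.

1 2 5 6 7 8 11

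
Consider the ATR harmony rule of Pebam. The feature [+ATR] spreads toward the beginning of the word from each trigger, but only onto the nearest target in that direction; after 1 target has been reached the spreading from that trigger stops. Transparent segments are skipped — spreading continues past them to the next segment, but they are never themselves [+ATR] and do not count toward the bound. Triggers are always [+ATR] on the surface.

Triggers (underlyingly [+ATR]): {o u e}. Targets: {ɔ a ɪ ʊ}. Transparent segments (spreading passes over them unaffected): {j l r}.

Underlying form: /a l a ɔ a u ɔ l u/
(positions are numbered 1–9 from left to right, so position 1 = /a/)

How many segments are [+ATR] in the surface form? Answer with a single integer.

4

From /u/ at 6 leftward: 5 /a/ → [+ATR]; bound reached.
From /u/ at 9 leftward: 8 /l/ transparent; 7 /ɔ/ → [+ATR]; bound reached.
Targets with no active source: positions 1 3 4 stay [-ATR].
[+ATR] positions on the surface: 5 6 7 9.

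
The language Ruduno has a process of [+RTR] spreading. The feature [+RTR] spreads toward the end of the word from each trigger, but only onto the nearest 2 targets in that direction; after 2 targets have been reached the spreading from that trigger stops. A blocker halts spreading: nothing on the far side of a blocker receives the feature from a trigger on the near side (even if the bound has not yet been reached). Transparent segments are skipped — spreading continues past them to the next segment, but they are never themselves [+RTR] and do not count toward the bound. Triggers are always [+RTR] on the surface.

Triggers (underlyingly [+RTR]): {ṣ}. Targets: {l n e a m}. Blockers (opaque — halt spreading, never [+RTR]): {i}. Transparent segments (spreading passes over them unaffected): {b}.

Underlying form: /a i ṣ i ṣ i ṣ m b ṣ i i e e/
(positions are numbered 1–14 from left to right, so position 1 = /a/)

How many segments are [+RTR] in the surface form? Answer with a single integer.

5

From /ṣ/ at 3 rightward: 4 /i/ blocks.
From /ṣ/ at 5 rightward: 6 /i/ blocks.
From /ṣ/ at 7 rightward: 8 /m/ → [+RTR]; 9 /b/ transparent; 10 /ṣ/ is itself a trigger — this domain ends here.
From /ṣ/ at 10 rightward: 11 /i/ blocks.
Targets with no active source: positions 1 13 14 stay [-emphatic].
[+RTR] positions on the surface: 3 5 7 8 10.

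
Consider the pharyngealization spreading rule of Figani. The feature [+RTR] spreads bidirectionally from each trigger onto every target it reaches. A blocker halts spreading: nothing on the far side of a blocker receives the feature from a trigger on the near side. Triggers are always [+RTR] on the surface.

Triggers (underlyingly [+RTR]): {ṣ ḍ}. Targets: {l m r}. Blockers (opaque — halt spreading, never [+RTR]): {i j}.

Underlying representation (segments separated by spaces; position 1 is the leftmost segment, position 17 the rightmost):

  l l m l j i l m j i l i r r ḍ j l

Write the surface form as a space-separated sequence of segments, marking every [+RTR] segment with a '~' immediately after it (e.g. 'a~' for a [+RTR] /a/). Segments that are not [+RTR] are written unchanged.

l l m l j i l m j i l i r~ r~ ḍ~ j l

From /ḍ/ at 15 rightward: 16 /j/ blocks.
From /ḍ/ at 15 leftward: 14 /r/ → [+RTR]; 13 /r/ → [+RTR]; 12 /i/ blocks.
Targets with no active source: positions 1 2 3 4 7 8 11 17 stay [-emphatic].
[+RTR] positions on the surface: 13 14 15.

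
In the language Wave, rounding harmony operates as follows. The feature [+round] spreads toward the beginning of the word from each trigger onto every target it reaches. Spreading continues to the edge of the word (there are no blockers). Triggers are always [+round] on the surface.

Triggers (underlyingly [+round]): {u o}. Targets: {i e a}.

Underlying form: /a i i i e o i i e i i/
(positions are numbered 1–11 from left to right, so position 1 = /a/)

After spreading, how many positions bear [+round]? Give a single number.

From /o/ at 6 leftward: 5 /e/ → [+round]; 4 /i/ → [+round]; 3 /i/ → [+round]; 2 /i/ → [+round]; 1 /a/ → [+round]; word edge.
Targets with no active source: positions 7 8 9 10 11 stay [-round].
[+round] positions on the surface: 1 2 3 4 5 6.

6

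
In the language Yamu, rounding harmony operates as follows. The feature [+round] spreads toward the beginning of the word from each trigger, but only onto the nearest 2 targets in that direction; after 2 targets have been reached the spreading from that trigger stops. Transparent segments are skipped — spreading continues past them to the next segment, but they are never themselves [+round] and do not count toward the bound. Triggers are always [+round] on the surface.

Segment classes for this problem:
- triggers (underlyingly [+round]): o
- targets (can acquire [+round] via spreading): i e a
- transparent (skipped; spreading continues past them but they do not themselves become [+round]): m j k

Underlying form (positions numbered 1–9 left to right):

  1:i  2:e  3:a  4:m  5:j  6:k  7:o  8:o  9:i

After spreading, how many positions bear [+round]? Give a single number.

From /o/ at 7 leftward: 6 /k/ transparent; 5 /j/ transparent; 4 /m/ transparent; 3 /a/ → [+round]; 2 /e/ → [+round]; bound reached.
From /o/ at 8 leftward: 7 /o/ is itself a trigger — this domain ends here.
Targets with no active source: positions 1 9 stay [-round].
[+round] positions on the surface: 2 3 7 8.

4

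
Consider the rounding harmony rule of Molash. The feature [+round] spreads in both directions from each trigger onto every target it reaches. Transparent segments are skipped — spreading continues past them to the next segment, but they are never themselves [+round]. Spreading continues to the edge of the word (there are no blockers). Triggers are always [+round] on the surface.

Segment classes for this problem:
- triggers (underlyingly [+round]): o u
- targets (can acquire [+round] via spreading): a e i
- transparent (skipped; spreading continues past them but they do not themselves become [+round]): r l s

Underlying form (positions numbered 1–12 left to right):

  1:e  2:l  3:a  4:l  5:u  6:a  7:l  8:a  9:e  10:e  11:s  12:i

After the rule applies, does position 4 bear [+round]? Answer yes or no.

From /u/ at 5 rightward: 6 /a/ → [+round]; 7 /l/ transparent; 8 /a/ → [+round]; 9 /e/ → [+round]; 10 /e/ → [+round]; 11 /s/ transparent; 12 /i/ → [+round]; word edge.
From /u/ at 5 leftward: 4 /l/ transparent; 3 /a/ → [+round]; 2 /l/ transparent; 1 /e/ → [+round]; word edge.
[+round] positions on the surface: 1 3 5 6 8 9 10 12.

no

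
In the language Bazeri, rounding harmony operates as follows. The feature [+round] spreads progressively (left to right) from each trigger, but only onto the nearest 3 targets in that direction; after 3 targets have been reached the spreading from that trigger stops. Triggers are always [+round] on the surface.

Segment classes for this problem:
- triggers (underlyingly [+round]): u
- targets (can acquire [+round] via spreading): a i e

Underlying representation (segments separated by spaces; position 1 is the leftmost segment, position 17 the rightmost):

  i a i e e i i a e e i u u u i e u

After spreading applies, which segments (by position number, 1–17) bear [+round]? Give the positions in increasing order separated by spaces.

12 13 14 15 16 17

From /u/ at 12 rightward: 13 /u/ is itself a trigger — this domain ends here.
From /u/ at 13 rightward: 14 /u/ is itself a trigger — this domain ends here.
From /u/ at 14 rightward: 15 /i/ → [+round]; 16 /e/ → [+round]; 17 /u/ is itself a trigger — this domain ends here.
From /u/ at 17 rightward: word edge.
Targets with no active source: positions 1 2 3 4 5 6 7 8 9 10 11 stay [-round].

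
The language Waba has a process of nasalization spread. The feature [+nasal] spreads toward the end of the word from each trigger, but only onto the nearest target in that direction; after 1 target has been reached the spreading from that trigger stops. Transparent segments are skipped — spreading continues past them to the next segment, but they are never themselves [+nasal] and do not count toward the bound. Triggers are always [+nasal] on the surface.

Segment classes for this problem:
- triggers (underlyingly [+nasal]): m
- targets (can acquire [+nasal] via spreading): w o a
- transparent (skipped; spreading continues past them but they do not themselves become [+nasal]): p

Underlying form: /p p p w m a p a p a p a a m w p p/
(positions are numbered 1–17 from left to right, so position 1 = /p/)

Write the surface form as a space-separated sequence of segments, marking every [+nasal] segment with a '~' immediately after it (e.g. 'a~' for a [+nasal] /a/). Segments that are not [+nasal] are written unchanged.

From /m/ at 5 rightward: 6 /a/ → [+nasal]; bound reached.
From /m/ at 14 rightward: 15 /w/ → [+nasal]; bound reached.
Targets with no active source: positions 4 8 10 12 13 stay [-nasal].
[+nasal] positions on the surface: 5 6 14 15.

p p p w m~ a~ p a p a p a a m~ w~ p p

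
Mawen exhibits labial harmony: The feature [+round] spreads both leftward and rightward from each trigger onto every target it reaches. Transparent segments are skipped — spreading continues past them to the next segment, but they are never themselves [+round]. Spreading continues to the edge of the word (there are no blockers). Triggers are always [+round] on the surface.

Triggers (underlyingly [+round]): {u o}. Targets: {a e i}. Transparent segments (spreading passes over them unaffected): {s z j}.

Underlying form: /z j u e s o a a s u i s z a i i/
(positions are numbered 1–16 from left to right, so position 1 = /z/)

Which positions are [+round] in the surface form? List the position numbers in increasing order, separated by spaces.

From /u/ at 3 rightward: 4 /e/ → [+round]; 5 /s/ transparent; 6 /o/ is itself a trigger — this domain ends here.
From /u/ at 3 leftward: 2 /j/ transparent; 1 /z/ transparent; word edge.
From /o/ at 6 rightward: 7 /a/ → [+round]; 8 /a/ → [+round]; 9 /s/ transparent; 10 /u/ is itself a trigger — this domain ends here.
From /o/ at 6 leftward: 5 /s/ transparent; 4 /e/ → [+round]; 3 /u/ is itself a trigger — this domain ends here.
From /u/ at 10 rightward: 11 /i/ → [+round]; 12 /s/ transparent; 13 /z/ transparent; 14 /a/ → [+round]; 15 /i/ → [+round]; 16 /i/ → [+round]; word edge.
From /u/ at 10 leftward: 9 /s/ transparent; 8 /a/ → [+round]; 7 /a/ → [+round]; 6 /o/ is itself a trigger — this domain ends here.

3 4 6 7 8 10 11 14 15 16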